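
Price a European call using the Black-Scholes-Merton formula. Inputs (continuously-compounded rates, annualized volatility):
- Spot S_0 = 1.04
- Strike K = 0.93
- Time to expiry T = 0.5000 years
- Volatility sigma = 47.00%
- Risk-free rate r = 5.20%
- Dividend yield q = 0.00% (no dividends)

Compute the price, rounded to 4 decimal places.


d1 = (ln(S/K) + (r - q + 0.5*sigma^2) * T) / (sigma * sqrt(T)) = 0.58077962
d2 = d1 - sigma * sqrt(T) = 0.24843943
exp(-rT) = 0.97433509; exp(-qT) = 1.00000000
C = S_0 * exp(-qT) * N(d1) - K * exp(-rT) * N(d2)
N(d1) = 0.71930550; N(d2) = 0.59810278
C = 1.0400 * 1.00000000 * 0.71930550 - 0.9300 * 0.97433509 * 0.59810278 = 0.2061

Answer: Price = 0.2061


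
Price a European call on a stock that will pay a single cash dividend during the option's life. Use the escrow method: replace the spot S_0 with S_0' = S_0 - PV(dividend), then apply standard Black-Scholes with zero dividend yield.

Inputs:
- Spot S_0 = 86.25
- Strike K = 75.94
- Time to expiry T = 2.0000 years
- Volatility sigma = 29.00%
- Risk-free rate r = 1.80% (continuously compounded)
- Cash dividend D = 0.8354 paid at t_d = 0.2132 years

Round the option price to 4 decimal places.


Answer: Price = 19.8508

Derivation:
PV(D) = D * exp(-r * t_d) = 0.8354 * 0.99616975 = 0.83220021
S_0' = S_0 - PV(D) = 86.2500 - 0.83220021 = 85.41779979
d1 = (ln(S_0'/K) + (r + sigma^2/2)*T) / (sigma*sqrt(T)) = 0.57961044
d2 = d1 - sigma*sqrt(T) = 0.16948850
exp(-rT) = 0.96464029
N(d1) = 0.71891132; N(d2) = 0.56729379
C = S_0' * N(d1) - K * exp(-rT) * N(d2) = 85.41779979 * 0.71891132 - 75.9400 * 0.96464029 * 0.56729379 = 19.8508


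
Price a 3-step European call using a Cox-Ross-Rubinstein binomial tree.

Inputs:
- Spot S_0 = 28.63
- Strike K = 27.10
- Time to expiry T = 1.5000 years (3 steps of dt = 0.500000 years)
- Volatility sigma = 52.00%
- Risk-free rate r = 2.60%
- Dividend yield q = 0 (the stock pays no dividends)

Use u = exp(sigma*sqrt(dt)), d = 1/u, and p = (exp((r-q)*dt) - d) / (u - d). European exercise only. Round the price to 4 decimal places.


Answer: Price = V(0,0) = 8.7052

Derivation:
dt = T/N = 0.500000
u = exp(sigma*sqrt(dt)) = 1.444402; d = 1/u = 0.692328
p = (exp((r-q)*dt) - d) / (u - d) = 0.426496
Discount per step: exp(-r*dt) = 0.987084
Stock lattice S(k, i) with i counting down-moves:
  k=0: S(0,0) = 28.6300
  k=1: S(1,0) = 41.3532; S(1,1) = 19.8213
  k=2: S(2,0) = 59.7307; S(2,1) = 28.6300; S(2,2) = 13.7229
  k=3: S(3,0) = 86.2752; S(3,1) = 41.3532; S(3,2) = 19.8213; S(3,3) = 9.5007
Terminal payoffs V(N, i) = max(S_T - K, 0):
  V(3,0) = 59.175158; V(3,1) = 14.253235; V(3,2) = 0.000000; V(3,3) = 0.000000
Backward induction: V(k, i) = exp(-r*dt) * [p * V(k+1, i) + (1-p) * V(k+1, i+1)].
  V(2,0) = exp(-r*dt) * [p*59.175158 + (1-p)*14.253235] = 32.980723
  V(2,1) = exp(-r*dt) * [p*14.253235 + (1-p)*0.000000] = 6.000438
  V(2,2) = exp(-r*dt) * [p*0.000000 + (1-p)*0.000000] = 0.000000
  V(1,0) = exp(-r*dt) * [p*32.980723 + (1-p)*6.000438] = 17.281307
  V(1,1) = exp(-r*dt) * [p*6.000438 + (1-p)*0.000000] = 2.526111
  V(0,0) = exp(-r*dt) * [p*17.281307 + (1-p)*2.526111] = 8.705241


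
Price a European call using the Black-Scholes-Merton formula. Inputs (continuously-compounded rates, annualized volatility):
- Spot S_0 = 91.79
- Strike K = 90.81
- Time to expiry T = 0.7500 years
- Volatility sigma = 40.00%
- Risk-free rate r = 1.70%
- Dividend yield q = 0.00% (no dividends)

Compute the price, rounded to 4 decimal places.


Answer: Price = 13.5691

Derivation:
d1 = (ln(S/K) + (r - q + 0.5*sigma^2) * T) / (sigma * sqrt(T)) = 0.24099740
d2 = d1 - sigma * sqrt(T) = -0.10541276
exp(-rT) = 0.98733094; exp(-qT) = 1.00000000
C = S_0 * exp(-qT) * N(d1) - K * exp(-rT) * N(d2)
N(d1) = 0.59522143; N(d2) = 0.45802414
C = 91.7900 * 1.00000000 * 0.59522143 - 90.8100 * 0.98733094 * 0.45802414 = 13.5691


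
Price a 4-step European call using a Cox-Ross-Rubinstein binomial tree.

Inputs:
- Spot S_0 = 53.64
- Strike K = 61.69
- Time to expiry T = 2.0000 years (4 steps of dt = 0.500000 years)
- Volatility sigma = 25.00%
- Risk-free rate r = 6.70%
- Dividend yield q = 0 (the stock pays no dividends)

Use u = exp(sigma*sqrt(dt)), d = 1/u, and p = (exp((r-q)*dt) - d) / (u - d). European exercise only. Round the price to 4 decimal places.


dt = T/N = 0.500000
u = exp(sigma*sqrt(dt)) = 1.193365; d = 1/u = 0.837967
p = (exp((r-q)*dt) - d) / (u - d) = 0.551778
Discount per step: exp(-r*dt) = 0.967055
Stock lattice S(k, i) with i counting down-moves:
  k=0: S(0,0) = 53.6400
  k=1: S(1,0) = 64.0121; S(1,1) = 44.9485
  k=2: S(2,0) = 76.3897; S(2,1) = 53.6400; S(2,2) = 37.6654
  k=3: S(3,0) = 91.1608; S(3,1) = 64.0121; S(3,2) = 44.9485; S(3,3) = 31.5624
  k=4: S(4,0) = 108.7881; S(4,1) = 76.3897; S(4,2) = 53.6400; S(4,3) = 37.6654; S(4,4) = 26.4482
Terminal payoffs V(N, i) = max(S_T - K, 0):
  V(4,0) = 47.098088; V(4,1) = 14.699744; V(4,2) = 0.000000; V(4,3) = 0.000000; V(4,4) = 0.000000
Backward induction: V(k, i) = exp(-r*dt) * [p * V(k+1, i) + (1-p) * V(k+1, i+1)].
  V(3,0) = exp(-r*dt) * [p*47.098088 + (1-p)*14.699744] = 31.503197
  V(3,1) = exp(-r*dt) * [p*14.699744 + (1-p)*0.000000] = 7.843775
  V(3,2) = exp(-r*dt) * [p*0.000000 + (1-p)*0.000000] = 0.000000
  V(3,3) = exp(-r*dt) * [p*0.000000 + (1-p)*0.000000] = 0.000000
  V(2,0) = exp(-r*dt) * [p*31.503197 + (1-p)*7.843775] = 20.210016
  V(2,1) = exp(-r*dt) * [p*7.843775 + (1-p)*0.000000] = 4.185434
  V(2,2) = exp(-r*dt) * [p*0.000000 + (1-p)*0.000000] = 0.000000
  V(1,0) = exp(-r*dt) * [p*20.210016 + (1-p)*4.185434] = 12.598252
  V(1,1) = exp(-r*dt) * [p*4.185434 + (1-p)*0.000000] = 2.233345
  V(0,0) = exp(-r*dt) * [p*12.598252 + (1-p)*2.233345] = 7.690476

Answer: Price = V(0,0) = 7.6905


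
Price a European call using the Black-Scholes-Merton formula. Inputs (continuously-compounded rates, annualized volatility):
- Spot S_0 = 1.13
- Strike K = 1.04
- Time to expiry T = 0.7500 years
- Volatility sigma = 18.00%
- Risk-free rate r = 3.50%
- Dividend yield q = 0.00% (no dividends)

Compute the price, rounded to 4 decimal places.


Answer: Price = 0.1407

Derivation:
d1 = (ln(S/K) + (r - q + 0.5*sigma^2) * T) / (sigma * sqrt(T)) = 0.77876160
d2 = d1 - sigma * sqrt(T) = 0.62287703
exp(-rT) = 0.97409154; exp(-qT) = 1.00000000
C = S_0 * exp(-qT) * N(d1) - K * exp(-rT) * N(d2)
N(d1) = 0.78193992; N(d2) = 0.73331733
C = 1.1300 * 1.00000000 * 0.78193992 - 1.0400 * 0.97409154 * 0.73331733 = 0.1407


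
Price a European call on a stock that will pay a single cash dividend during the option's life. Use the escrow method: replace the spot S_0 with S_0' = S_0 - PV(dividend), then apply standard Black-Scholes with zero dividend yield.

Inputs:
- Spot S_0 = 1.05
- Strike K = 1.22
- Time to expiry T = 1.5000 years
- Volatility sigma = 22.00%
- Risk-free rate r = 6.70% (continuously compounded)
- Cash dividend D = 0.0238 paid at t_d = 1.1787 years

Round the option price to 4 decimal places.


Answer: Price = 0.0804

Derivation:
PV(D) = D * exp(-r * t_d) = 0.0238 * 0.92406497 = 0.02199275
S_0' = S_0 - PV(D) = 1.0500 - 0.02199275 = 1.02800725
d1 = (ln(S_0'/K) + (r + sigma^2/2)*T) / (sigma*sqrt(T)) = -0.12777665
d2 = d1 - sigma*sqrt(T) = -0.39722052
exp(-rT) = 0.90438511
N(d1) = 0.44916286; N(d2) = 0.34560242
C = S_0' * N(d1) - K * exp(-rT) * N(d2) = 1.02800725 * 0.44916286 - 1.2200 * 0.90438511 * 0.34560242 = 0.0804


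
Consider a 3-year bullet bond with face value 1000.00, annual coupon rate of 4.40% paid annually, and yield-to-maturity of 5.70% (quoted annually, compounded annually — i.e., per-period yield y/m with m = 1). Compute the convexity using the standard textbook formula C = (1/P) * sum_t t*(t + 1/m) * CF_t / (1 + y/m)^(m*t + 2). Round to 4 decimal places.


Answer: Convexity = 10.1354

Derivation:
Coupon per period c = face * coupon_rate / m = 44.000000
Periods per year m = 1; per-period yield y/m = 0.057000
Number of cashflows N = 3
Cashflows (t years, CF_t, discount factor 1/(1+y/m)^(m*t), PV):
  t = 1.0000: CF_t = 44.000000, DF = 0.946074, PV = 41.627247
  t = 2.0000: CF_t = 44.000000, DF = 0.895056, PV = 39.382447
  t = 3.0000: CF_t = 1044.000000, DF = 0.846789, PV = 884.047371
Price P = sum_t PV_t = 965.057065
Convexity numerator sum_t t*(t + 1/m) * CF_t / (1+y/m)^(m*t + 2):
  t = 1.0000: term = 74.517403
  t = 2.0000: term = 211.496886
  t = 3.0000: term = 9495.258842
Convexity = (1/P) * sum = 9781.273131 / 965.057065 = 10.135435


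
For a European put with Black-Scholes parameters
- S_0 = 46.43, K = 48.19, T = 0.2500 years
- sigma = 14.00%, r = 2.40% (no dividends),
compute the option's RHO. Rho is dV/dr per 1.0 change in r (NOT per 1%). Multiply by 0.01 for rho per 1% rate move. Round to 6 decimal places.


d1 = -0.4107961231; d2 = -0.4807961231
phi(d1) = 0.3666618444; exp(-qT) = 1.0000000000; exp(-rT) = 0.9940179641
N(-d2) = 0.6846692971
Rho = -K*T*exp(-rT)*N(-d2) = -48.1900 * 0.2500 * 0.9940179641 * 0.6846692971 = -8.199210

Answer: Rho = -8.199210


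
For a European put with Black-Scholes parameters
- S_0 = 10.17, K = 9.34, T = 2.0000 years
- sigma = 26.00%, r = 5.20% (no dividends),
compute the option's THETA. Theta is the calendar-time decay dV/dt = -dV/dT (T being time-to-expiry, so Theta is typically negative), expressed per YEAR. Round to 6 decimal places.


d1 = 0.6982297567; d2 = 0.3305342305
phi(d1) = 0.3126406191; exp(-qT) = 1.0000000000; exp(-rT) = 0.9012252974
Theta = -S*exp(-qT)*phi(d1)*sigma/(2*sqrt(T)) + r*K*exp(-rT)*N(-d2) - q*S*exp(-qT)*N(-d1)
N(-d1) = 0.2425167600; N(-d2) = 0.3704981662; sqrt(T) = 1.4142135624
Term 1 = -10.1700 * 1.0000000000 * 0.3126406191 * 0.2600 / (2 * 1.4142135624) = -0.2922770461
Term 2 = 0.0520 * 9.3400 * 0.9012252974 * 0.3704981662 = 0.1621696788
Term 3 = 0 (no dividend yield, q = 0)
Theta = -0.2922770461 + (0.1621696788) + (0.0000000000) = -0.130107

Answer: Theta = -0.130107


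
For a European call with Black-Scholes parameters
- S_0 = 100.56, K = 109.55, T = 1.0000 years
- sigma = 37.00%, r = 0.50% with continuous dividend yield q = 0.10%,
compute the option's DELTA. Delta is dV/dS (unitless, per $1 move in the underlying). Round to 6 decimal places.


Answer: Delta = 0.485310

Derivation:
d1 = -0.0356121669; d2 = -0.4056121669
phi(d1) = 0.3986893860; exp(-qT) = 0.9990004998; exp(-rT) = 0.9950124792
N(d1) = 0.4857958033
Delta = exp(-qT) * N(d1) = 0.9990004998 * 0.4857958033 = 0.485310


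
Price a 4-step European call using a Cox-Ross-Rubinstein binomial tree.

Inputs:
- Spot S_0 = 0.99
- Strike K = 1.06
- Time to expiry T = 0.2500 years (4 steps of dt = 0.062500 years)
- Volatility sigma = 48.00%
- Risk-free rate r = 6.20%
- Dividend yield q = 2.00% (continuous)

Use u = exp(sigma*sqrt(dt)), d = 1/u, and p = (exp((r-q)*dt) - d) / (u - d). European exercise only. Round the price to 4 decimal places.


Answer: Price = V(0,0) = 0.0736

Derivation:
dt = T/N = 0.062500
u = exp(sigma*sqrt(dt)) = 1.127497; d = 1/u = 0.886920
p = (exp((r-q)*dt) - d) / (u - d) = 0.480962
Discount per step: exp(-r*dt) = 0.996132
Stock lattice S(k, i) with i counting down-moves:
  k=0: S(0,0) = 0.9900
  k=1: S(1,0) = 1.1162; S(1,1) = 0.8781
  k=2: S(2,0) = 1.2585; S(2,1) = 0.9900; S(2,2) = 0.7788
  k=3: S(3,0) = 1.4190; S(3,1) = 1.1162; S(3,2) = 0.8781; S(3,3) = 0.6907
  k=4: S(4,0) = 1.5999; S(4,1) = 1.2585; S(4,2) = 0.9900; S(4,3) = 0.7788; S(4,4) = 0.6126
Terminal payoffs V(N, i) = max(S_T - K, 0):
  V(4,0) = 0.539914; V(4,1) = 0.198537; V(4,2) = 0.000000; V(4,3) = 0.000000; V(4,4) = 0.000000
Backward induction: V(k, i) = exp(-r*dt) * [p * V(k+1, i) + (1-p) * V(k+1, i+1)].
  V(3,0) = exp(-r*dt) * [p*0.539914 + (1-p)*0.198537] = 0.361323
  V(3,1) = exp(-r*dt) * [p*0.198537 + (1-p)*0.000000] = 0.095119
  V(3,2) = exp(-r*dt) * [p*0.000000 + (1-p)*0.000000] = 0.000000
  V(3,3) = exp(-r*dt) * [p*0.000000 + (1-p)*0.000000] = 0.000000
  V(2,0) = exp(-r*dt) * [p*0.361323 + (1-p)*0.095119] = 0.222290
  V(2,1) = exp(-r*dt) * [p*0.095119 + (1-p)*0.000000] = 0.045572
  V(2,2) = exp(-r*dt) * [p*0.000000 + (1-p)*0.000000] = 0.000000
  V(1,0) = exp(-r*dt) * [p*0.222290 + (1-p)*0.045572] = 0.130061
  V(1,1) = exp(-r*dt) * [p*0.045572 + (1-p)*0.000000] = 0.021833
  V(0,0) = exp(-r*dt) * [p*0.130061 + (1-p)*0.021833] = 0.073601


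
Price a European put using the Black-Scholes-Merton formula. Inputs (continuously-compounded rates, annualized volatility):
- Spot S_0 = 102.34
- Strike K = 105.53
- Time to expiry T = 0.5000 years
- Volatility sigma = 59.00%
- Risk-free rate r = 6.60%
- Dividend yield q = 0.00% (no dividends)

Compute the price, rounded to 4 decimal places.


d1 = (ln(S/K) + (r - q + 0.5*sigma^2) * T) / (sigma * sqrt(T)) = 0.21412231
d2 = d1 - sigma * sqrt(T) = -0.20307069
exp(-rT) = 0.96753856; exp(-qT) = 1.00000000
P = K * exp(-rT) * N(-d2) - S_0 * exp(-qT) * N(-d1)
N(-d1) = 0.41522584; N(-d2) = 0.58046011
P = 105.5300 * 0.96753856 * 0.58046011 - 102.3400 * 1.00000000 * 0.41522584 = 16.7733

Answer: Price = 16.7733


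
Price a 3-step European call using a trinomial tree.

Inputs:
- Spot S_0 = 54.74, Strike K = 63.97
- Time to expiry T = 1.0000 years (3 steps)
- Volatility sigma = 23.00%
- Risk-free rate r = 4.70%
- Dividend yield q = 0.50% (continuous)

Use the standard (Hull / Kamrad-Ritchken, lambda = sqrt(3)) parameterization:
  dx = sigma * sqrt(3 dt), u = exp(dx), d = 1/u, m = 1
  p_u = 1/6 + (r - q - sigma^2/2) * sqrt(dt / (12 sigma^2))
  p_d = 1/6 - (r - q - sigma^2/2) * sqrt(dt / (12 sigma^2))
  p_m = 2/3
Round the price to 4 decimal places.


dt = T/N = 0.333333; dx = sigma*sqrt(3*dt) = 0.230000
u = exp(dx) = 1.258600; d = 1/u = 0.794534
p_u = 0.177935, p_m = 0.666667, p_d = 0.155399
Discount per step: exp(-r*dt) = 0.984455
Stock lattice S(k, j) with j the centered position index:
  k=0: S(0,+0) = 54.7400
  k=1: S(1,-1) = 43.4928; S(1,+0) = 54.7400; S(1,+1) = 68.8958
  k=2: S(2,-2) = 34.5565; S(2,-1) = 43.4928; S(2,+0) = 54.7400; S(2,+1) = 68.8958; S(2,+2) = 86.7122
  k=3: S(3,-3) = 27.4563; S(3,-2) = 34.5565; S(3,-1) = 43.4928; S(3,+0) = 54.7400; S(3,+1) = 68.8958; S(3,+2) = 86.7122; S(3,+3) = 109.1360
Terminal payoffs V(N, j) = max(S_T - K, 0):
  V(3,-3) = 0.000000; V(3,-2) = 0.000000; V(3,-1) = 0.000000; V(3,+0) = 0.000000; V(3,+1) = 4.925765; V(3,+2) = 22.742210; V(3,+3) = 45.165988
Backward induction: V(k, j) = exp(-r*dt) * [p_u * V(k+1, j+1) + p_m * V(k+1, j) + p_d * V(k+1, j-1)]
  V(2,-2) = exp(-r*dt) * [p_u*0.000000 + p_m*0.000000 + p_d*0.000000] = 0.000000
  V(2,-1) = exp(-r*dt) * [p_u*0.000000 + p_m*0.000000 + p_d*0.000000] = 0.000000
  V(2,+0) = exp(-r*dt) * [p_u*4.925765 + p_m*0.000000 + p_d*0.000000] = 0.862841
  V(2,+1) = exp(-r*dt) * [p_u*22.742210 + p_m*4.925765 + p_d*0.000000] = 7.216524
  V(2,+2) = exp(-r*dt) * [p_u*45.165988 + p_m*22.742210 + p_d*4.925765] = 23.591027
  V(1,-1) = exp(-r*dt) * [p_u*0.862841 + p_m*0.000000 + p_d*0.000000] = 0.151143
  V(1,+0) = exp(-r*dt) * [p_u*7.216524 + p_m*0.862841 + p_d*0.000000] = 1.830396
  V(1,+1) = exp(-r*dt) * [p_u*23.591027 + p_m*7.216524 + p_d*0.862841] = 9.000644
  V(0,+0) = exp(-r*dt) * [p_u*9.000644 + p_m*1.830396 + p_d*0.151143] = 2.801050

Answer: Price = V(0,0) = 2.8011


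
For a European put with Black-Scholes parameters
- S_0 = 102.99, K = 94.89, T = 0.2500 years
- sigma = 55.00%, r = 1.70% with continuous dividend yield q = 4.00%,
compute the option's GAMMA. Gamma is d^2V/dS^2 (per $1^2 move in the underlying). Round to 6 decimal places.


Answer: Gamma = 0.012798

Derivation:
d1 = 0.4144584369; d2 = 0.1394584369
phi(d1) = 0.3661081743; exp(-qT) = 0.9900498337; exp(-rT) = 0.9957590185
Gamma = exp(-qT) * phi(d1) / (S * sigma * sqrt(T)) = 0.9900498337 * 0.3661081743 / (102.9900 * 0.5500 * 0.5000000000) = 0.012798


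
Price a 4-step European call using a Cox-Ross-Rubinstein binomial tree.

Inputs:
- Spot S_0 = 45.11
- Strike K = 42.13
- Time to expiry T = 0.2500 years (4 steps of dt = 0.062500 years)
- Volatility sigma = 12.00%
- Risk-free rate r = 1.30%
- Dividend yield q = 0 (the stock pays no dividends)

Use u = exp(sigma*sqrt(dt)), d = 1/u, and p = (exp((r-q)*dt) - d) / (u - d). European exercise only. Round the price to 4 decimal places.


dt = T/N = 0.062500
u = exp(sigma*sqrt(dt)) = 1.030455; d = 1/u = 0.970446
p = (exp((r-q)*dt) - d) / (u - d) = 0.506046
Discount per step: exp(-r*dt) = 0.999188
Stock lattice S(k, i) with i counting down-moves:
  k=0: S(0,0) = 45.1100
  k=1: S(1,0) = 46.4838; S(1,1) = 43.7768
  k=2: S(2,0) = 47.8994; S(2,1) = 45.1100; S(2,2) = 42.4830
  k=3: S(3,0) = 49.3582; S(3,1) = 46.4838; S(3,2) = 43.7768; S(3,3) = 41.2274
  k=4: S(4,0) = 50.8614; S(4,1) = 47.8994; S(4,2) = 45.1100; S(4,3) = 42.4830; S(4,4) = 40.0090
Terminal payoffs V(N, i) = max(S_T - K, 0):
  V(4,0) = 8.731383; V(4,1) = 5.769447; V(4,2) = 2.980000; V(4,3) = 0.352998; V(4,4) = 0.000000
Backward induction: V(k, i) = exp(-r*dt) * [p * V(k+1, i) + (1-p) * V(k+1, i+1)].
  V(3,0) = exp(-r*dt) * [p*8.731383 + (1-p)*5.769447] = 7.262419
  V(3,1) = exp(-r*dt) * [p*5.769447 + (1-p)*2.980000] = 4.388021
  V(3,2) = exp(-r*dt) * [p*2.980000 + (1-p)*0.352998] = 1.681015
  V(3,3) = exp(-r*dt) * [p*0.352998 + (1-p)*0.000000] = 0.178488
  V(2,0) = exp(-r*dt) * [p*7.262419 + (1-p)*4.388021] = 5.837852
  V(2,1) = exp(-r*dt) * [p*4.388021 + (1-p)*1.681015] = 3.048406
  V(2,2) = exp(-r*dt) * [p*1.681015 + (1-p)*0.178488] = 0.938073
  V(1,0) = exp(-r*dt) * [p*5.837852 + (1-p)*3.048406] = 4.456371
  V(1,1) = exp(-r*dt) * [p*3.048406 + (1-p)*0.938073] = 2.004368
  V(0,0) = exp(-r*dt) * [p*4.456371 + (1-p)*2.004368] = 3.242558

Answer: Price = V(0,0) = 3.2426


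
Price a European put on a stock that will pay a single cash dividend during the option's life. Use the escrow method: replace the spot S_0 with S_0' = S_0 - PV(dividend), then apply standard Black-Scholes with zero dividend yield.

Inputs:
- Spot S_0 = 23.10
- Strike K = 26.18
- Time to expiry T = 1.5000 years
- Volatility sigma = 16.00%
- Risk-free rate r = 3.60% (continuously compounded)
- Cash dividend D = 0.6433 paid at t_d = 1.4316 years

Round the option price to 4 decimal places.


PV(D) = D * exp(-r * t_d) = 0.6433 * 0.94976794 = 0.61098571
S_0' = S_0 - PV(D) = 23.1000 - 0.61098571 = 22.48901429
d1 = (ln(S_0'/K) + (r + sigma^2/2)*T) / (sigma*sqrt(T)) = -0.40196547
d2 = d1 - sigma*sqrt(T) = -0.59792465
exp(-rT) = 0.94743211
N(-d1) = 0.65614528; N(-d2) = 0.72505490
P = K * exp(-rT) * N(-d2) - S_0' * N(-d1) = 26.1800 * 0.94743211 * 0.72505490 - 22.48901429 * 0.65614528 = 3.2280

Answer: Price = 3.2280


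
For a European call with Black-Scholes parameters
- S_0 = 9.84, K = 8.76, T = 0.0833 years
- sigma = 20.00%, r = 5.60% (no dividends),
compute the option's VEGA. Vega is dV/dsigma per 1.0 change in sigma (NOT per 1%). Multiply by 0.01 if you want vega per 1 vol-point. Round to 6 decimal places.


Answer: Vega = 0.118801

Derivation:
d1 = 2.1237563770; d2 = 2.0660328982
phi(d1) = 0.0418313547; exp(-qT) = 1.0000000000; exp(-rT) = 0.9953460633
Vega = S * exp(-qT) * phi(d1) * sqrt(T) = 9.8400 * 1.0000000000 * 0.0418313547 * 0.2886173938 = 0.118801


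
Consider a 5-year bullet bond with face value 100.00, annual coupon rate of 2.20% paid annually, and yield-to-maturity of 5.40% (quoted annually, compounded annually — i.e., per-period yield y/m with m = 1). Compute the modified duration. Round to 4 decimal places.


Coupon per period c = face * coupon_rate / m = 2.200000
Periods per year m = 1; per-period yield y/m = 0.054000
Number of cashflows N = 5
Cashflows (t years, CF_t, discount factor 1/(1+y/m)^(m*t), PV):
  t = 1.0000: CF_t = 2.200000, DF = 0.948767, PV = 2.087287
  t = 2.0000: CF_t = 2.200000, DF = 0.900158, PV = 1.980348
  t = 3.0000: CF_t = 2.200000, DF = 0.854040, PV = 1.878888
  t = 4.0000: CF_t = 2.200000, DF = 0.810285, PV = 1.782626
  t = 5.0000: CF_t = 102.200000, DF = 0.768771, PV = 78.568388
Price P = sum_t PV_t = 86.297536
First compute Macaulay numerator sum_t t * PV_t:
  t * PV_t at t = 1.0000: 2.087287
  t * PV_t at t = 2.0000: 3.960695
  t * PV_t at t = 3.0000: 5.636663
  t * PV_t at t = 4.0000: 7.130504
  t * PV_t at t = 5.0000: 392.841939
Macaulay duration D = 411.657088 / 86.297536 = 4.770207
Modified duration = D / (1 + y/m) = 4.770207 / (1 + 0.054000) = 4.525813

Answer: Modified duration = 4.5258


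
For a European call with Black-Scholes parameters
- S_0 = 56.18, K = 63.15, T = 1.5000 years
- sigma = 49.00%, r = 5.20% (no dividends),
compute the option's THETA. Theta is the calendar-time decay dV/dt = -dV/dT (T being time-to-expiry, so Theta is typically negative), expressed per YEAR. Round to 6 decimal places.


d1 = 0.2351559691; d2 = -0.3649690179
phi(d1) = 0.3880629547; exp(-qT) = 1.0000000000; exp(-rT) = 0.9249644265
Theta = -S*exp(-qT)*phi(d1)*sigma/(2*sqrt(T)) - r*K*exp(-rT)*N(d2) + q*S*exp(-qT)*N(d1)
N(d1) = 0.5929561603; N(d2) = 0.3575672667; sqrt(T) = 1.2247448714
Term 1 = -56.1800 * 1.0000000000 * 0.3880629547 * 0.4900 / (2 * 1.2247448714) = -4.3611836551
Term 2 = -0.0520 * 63.1500 * 0.9249644265 * 0.3575672667 = -1.0860741664
Term 3 = 0 (no dividend yield, q = 0)
Theta = -4.3611836551 + (-1.0860741664) + (0.0000000000) = -5.447258

Answer: Theta = -5.447258


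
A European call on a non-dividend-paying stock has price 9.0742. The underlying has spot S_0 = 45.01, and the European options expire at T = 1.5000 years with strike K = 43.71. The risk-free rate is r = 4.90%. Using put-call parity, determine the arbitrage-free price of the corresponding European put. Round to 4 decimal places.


Answer: Put price = 4.6767

Derivation:
Put-call parity: C - P = S_0 * exp(-qT) - K * exp(-rT).
S_0 * exp(-qT) = 45.0100 * 1.00000000 = 45.01000000
K * exp(-rT) = 43.7100 * 0.92913615 = 40.61254093
P = C - S*exp(-qT) + K*exp(-rT)
P = 9.0742 - 45.01000000 + 40.61254093 = 4.6767


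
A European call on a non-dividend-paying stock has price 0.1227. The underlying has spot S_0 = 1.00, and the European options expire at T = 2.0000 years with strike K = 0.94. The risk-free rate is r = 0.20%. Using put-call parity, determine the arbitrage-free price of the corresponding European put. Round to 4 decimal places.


Answer: Put price = 0.0589

Derivation:
Put-call parity: C - P = S_0 * exp(-qT) - K * exp(-rT).
S_0 * exp(-qT) = 1.0000 * 1.00000000 = 1.00000000
K * exp(-rT) = 0.9400 * 0.99600799 = 0.93624751
P = C - S*exp(-qT) + K*exp(-rT)
P = 0.1227 - 1.00000000 + 0.93624751 = 0.0589


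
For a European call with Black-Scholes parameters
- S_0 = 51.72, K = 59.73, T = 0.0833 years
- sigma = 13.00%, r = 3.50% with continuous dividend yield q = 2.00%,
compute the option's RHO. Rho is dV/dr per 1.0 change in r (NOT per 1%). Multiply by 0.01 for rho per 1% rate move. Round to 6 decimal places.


d1 = -3.7855937918; d2 = -3.8231140530
phi(d1) = 0.0003083427; exp(-qT) = 0.9983353870; exp(-rT) = 0.9970887459
N(d2) = 0.0000658884
Rho = K*T*exp(-rT)*N(d2) = 59.7300 * 0.0833 * 0.9970887459 * 0.0000658884 = 0.000327

Answer: Rho = 0.000327


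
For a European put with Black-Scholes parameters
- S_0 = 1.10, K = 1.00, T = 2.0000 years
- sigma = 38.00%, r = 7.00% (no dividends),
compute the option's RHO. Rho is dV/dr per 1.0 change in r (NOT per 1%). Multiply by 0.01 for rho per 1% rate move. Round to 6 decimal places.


Answer: Rho = -0.752574

Derivation:
d1 = 0.7065674816; d2 = 0.1691663279
phi(d1) = 0.3108150195; exp(-qT) = 1.0000000000; exp(-rT) = 0.8693582354
N(-d2) = 0.4328329072
Rho = -K*T*exp(-rT)*N(-d2) = -1.0000 * 2.0000 * 0.8693582354 * 0.4328329072 = -0.752574


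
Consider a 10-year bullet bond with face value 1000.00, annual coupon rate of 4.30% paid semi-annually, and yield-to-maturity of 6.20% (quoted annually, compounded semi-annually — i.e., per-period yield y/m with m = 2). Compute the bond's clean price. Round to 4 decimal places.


Coupon per period c = face * coupon_rate / m = 21.500000
Periods per year m = 2; per-period yield y/m = 0.031000
Number of cashflows N = 20
Cashflows (t years, CF_t, discount factor 1/(1+y/m)^(m*t), PV):
  t = 0.5000: CF_t = 21.500000, DF = 0.969932, PV = 20.853540
  t = 1.0000: CF_t = 21.500000, DF = 0.940768, PV = 20.226518
  t = 1.5000: CF_t = 21.500000, DF = 0.912481, PV = 19.618349
  t = 2.0000: CF_t = 21.500000, DF = 0.885045, PV = 19.028467
  t = 2.5000: CF_t = 21.500000, DF = 0.858434, PV = 18.456321
  t = 3.0000: CF_t = 21.500000, DF = 0.832622, PV = 17.901378
  t = 3.5000: CF_t = 21.500000, DF = 0.807587, PV = 17.363121
  t = 4.0000: CF_t = 21.500000, DF = 0.783305, PV = 16.841049
  t = 4.5000: CF_t = 21.500000, DF = 0.759752, PV = 16.334674
  t = 5.0000: CF_t = 21.500000, DF = 0.736908, PV = 15.843525
  t = 5.5000: CF_t = 21.500000, DF = 0.714751, PV = 15.367143
  t = 6.0000: CF_t = 21.500000, DF = 0.693260, PV = 14.905086
  t = 6.5000: CF_t = 21.500000, DF = 0.672415, PV = 14.456921
  t = 7.0000: CF_t = 21.500000, DF = 0.652197, PV = 14.022232
  t = 7.5000: CF_t = 21.500000, DF = 0.632587, PV = 13.600613
  t = 8.0000: CF_t = 21.500000, DF = 0.613566, PV = 13.191671
  t = 8.5000: CF_t = 21.500000, DF = 0.595117, PV = 12.795025
  t = 9.0000: CF_t = 21.500000, DF = 0.577224, PV = 12.410306
  t = 9.5000: CF_t = 21.500000, DF = 0.559868, PV = 12.037154
  t = 10.0000: CF_t = 1021.500000, DF = 0.543034, PV = 554.708812
Price P = sum_t PV_t = 859.961907

Answer: Price = 859.9619


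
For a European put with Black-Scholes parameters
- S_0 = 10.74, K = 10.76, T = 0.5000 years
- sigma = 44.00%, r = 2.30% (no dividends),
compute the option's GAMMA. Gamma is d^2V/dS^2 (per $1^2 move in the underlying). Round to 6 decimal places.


d1 = 0.1865461287; d2 = -0.1245808550
phi(d1) = 0.3920608341; exp(-qT) = 1.0000000000; exp(-rT) = 0.9885658722
Gamma = exp(-qT) * phi(d1) / (S * sigma * sqrt(T)) = 1.0000000000 * 0.3920608341 / (10.7400 * 0.4400 * 0.7071067812) = 0.117331

Answer: Gamma = 0.117331


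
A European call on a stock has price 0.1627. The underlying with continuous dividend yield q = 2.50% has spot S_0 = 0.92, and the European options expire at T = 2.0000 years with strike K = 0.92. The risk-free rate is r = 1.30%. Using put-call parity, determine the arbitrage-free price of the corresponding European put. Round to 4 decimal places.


Put-call parity: C - P = S_0 * exp(-qT) - K * exp(-rT).
S_0 * exp(-qT) = 0.9200 * 0.95122942 = 0.87513107
K * exp(-rT) = 0.9200 * 0.97433509 = 0.89638828
P = C - S*exp(-qT) + K*exp(-rT)
P = 0.1627 - 0.87513107 + 0.89638828 = 0.1840

Answer: Put price = 0.1840


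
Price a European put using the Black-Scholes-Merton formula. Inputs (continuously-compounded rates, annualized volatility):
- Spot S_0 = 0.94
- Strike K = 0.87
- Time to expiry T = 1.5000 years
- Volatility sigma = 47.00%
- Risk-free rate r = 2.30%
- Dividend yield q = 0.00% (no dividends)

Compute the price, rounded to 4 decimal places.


d1 = (ln(S/K) + (r - q + 0.5*sigma^2) * T) / (sigma * sqrt(T)) = 0.48218755
d2 = d1 - sigma * sqrt(T) = -0.09344254
exp(-rT) = 0.96608834; exp(-qT) = 1.00000000
P = K * exp(-rT) * N(-d2) - S_0 * exp(-qT) * N(-d1)
N(-d1) = 0.31483636; N(-d2) = 0.53722400
P = 0.8700 * 0.96608834 * 0.53722400 - 0.9400 * 1.00000000 * 0.31483636 = 0.1556

Answer: Price = 0.1556


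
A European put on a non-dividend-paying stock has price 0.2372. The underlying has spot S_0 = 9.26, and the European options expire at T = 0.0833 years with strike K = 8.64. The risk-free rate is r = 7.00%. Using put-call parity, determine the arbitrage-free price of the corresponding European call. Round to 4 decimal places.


Answer: Call price = 0.9074

Derivation:
Put-call parity: C - P = S_0 * exp(-qT) - K * exp(-rT).
S_0 * exp(-qT) = 9.2600 * 1.00000000 = 9.26000000
K * exp(-rT) = 8.6400 * 0.99418597 = 8.58976676
C = P + S*exp(-qT) - K*exp(-rT)
C = 0.2372 + 9.26000000 - 8.58976676 = 0.9074


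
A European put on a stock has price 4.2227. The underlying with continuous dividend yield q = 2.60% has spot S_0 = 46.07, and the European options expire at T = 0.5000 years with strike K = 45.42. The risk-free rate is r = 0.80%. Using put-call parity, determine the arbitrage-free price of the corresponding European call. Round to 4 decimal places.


Put-call parity: C - P = S_0 * exp(-qT) - K * exp(-rT).
S_0 * exp(-qT) = 46.0700 * 0.98708414 = 45.47496610
K * exp(-rT) = 45.4200 * 0.99600799 = 45.23868288
C = P + S*exp(-qT) - K*exp(-rT)
C = 4.2227 + 45.47496610 - 45.23868288 = 4.4590

Answer: Call price = 4.4590


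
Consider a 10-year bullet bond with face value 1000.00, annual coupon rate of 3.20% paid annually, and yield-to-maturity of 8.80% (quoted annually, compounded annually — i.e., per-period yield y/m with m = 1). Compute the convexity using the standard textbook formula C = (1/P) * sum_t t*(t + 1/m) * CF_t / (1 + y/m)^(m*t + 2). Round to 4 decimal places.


Coupon per period c = face * coupon_rate / m = 32.000000
Periods per year m = 1; per-period yield y/m = 0.088000
Number of cashflows N = 10
Cashflows (t years, CF_t, discount factor 1/(1+y/m)^(m*t), PV):
  t = 1.0000: CF_t = 32.000000, DF = 0.919118, PV = 29.411765
  t = 2.0000: CF_t = 32.000000, DF = 0.844777, PV = 27.032872
  t = 3.0000: CF_t = 32.000000, DF = 0.776450, PV = 24.846390
  t = 4.0000: CF_t = 32.000000, DF = 0.713649, PV = 22.836755
  t = 5.0000: CF_t = 32.000000, DF = 0.655927, PV = 20.989665
  t = 6.0000: CF_t = 32.000000, DF = 0.602874, PV = 19.291971
  t = 7.0000: CF_t = 32.000000, DF = 0.554112, PV = 17.731591
  t = 8.0000: CF_t = 32.000000, DF = 0.509294, PV = 16.297418
  t = 9.0000: CF_t = 32.000000, DF = 0.468101, PV = 14.979245
  t = 10.0000: CF_t = 1032.000000, DF = 0.430240, PV = 444.007947
Price P = sum_t PV_t = 637.425619
Convexity numerator sum_t t*(t + 1/m) * CF_t / (1+y/m)^(m*t + 2):
  t = 1.0000: term = 49.692779
  t = 2.0000: term = 137.020531
  t = 3.0000: term = 251.875977
  t = 4.0000: term = 385.839425
  t = 5.0000: term = 531.947737
  t = 6.0000: term = 684.491573
  t = 7.0000: term = 838.837712
  t = 8.0000: term = 991.273557
  t = 9.0000: term = 1138.871274
  t = 10.0000: term = 41259.659359
Convexity = (1/P) * sum = 46269.509924 / 637.425619 = 72.588093

Answer: Convexity = 72.5881


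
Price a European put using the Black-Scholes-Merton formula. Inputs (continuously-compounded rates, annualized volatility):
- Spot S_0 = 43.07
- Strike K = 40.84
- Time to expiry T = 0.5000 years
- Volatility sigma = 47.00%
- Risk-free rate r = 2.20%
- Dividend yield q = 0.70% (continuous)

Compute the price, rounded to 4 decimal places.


Answer: Price = 4.3250

Derivation:
d1 = (ln(S/K) + (r - q + 0.5*sigma^2) * T) / (sigma * sqrt(T)) = 0.34870807
d2 = d1 - sigma * sqrt(T) = 0.01636788
exp(-rT) = 0.98906028; exp(-qT) = 0.99650612
P = K * exp(-rT) * N(-d2) - S_0 * exp(-qT) * N(-d1)
N(-d1) = 0.36365424; N(-d2) = 0.49347045
P = 40.8400 * 0.98906028 * 0.49347045 - 43.0700 * 0.99650612 * 0.36365424 = 4.3250


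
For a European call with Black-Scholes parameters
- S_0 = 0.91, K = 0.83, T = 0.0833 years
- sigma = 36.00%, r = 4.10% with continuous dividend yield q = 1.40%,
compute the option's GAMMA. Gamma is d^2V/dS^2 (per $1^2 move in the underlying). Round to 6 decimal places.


d1 = 0.9592268448; d2 = 0.8553245830
phi(d1) = 0.2518311129; exp(-qT) = 0.9988344797; exp(-rT) = 0.9965905255
Gamma = exp(-qT) * phi(d1) / (S * sigma * sqrt(T)) = 0.9988344797 * 0.2518311129 / (0.9100 * 0.3600 * 0.2886173938) = 2.660336

Answer: Gamma = 2.660336


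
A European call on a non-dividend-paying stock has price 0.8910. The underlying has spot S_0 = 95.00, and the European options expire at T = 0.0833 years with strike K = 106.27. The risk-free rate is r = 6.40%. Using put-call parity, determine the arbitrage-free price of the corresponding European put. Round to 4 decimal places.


Put-call parity: C - P = S_0 * exp(-qT) - K * exp(-rT).
S_0 * exp(-qT) = 95.0000 * 1.00000000 = 95.00000000
K * exp(-rT) = 106.2700 * 0.99468299 = 105.70496088
P = C - S*exp(-qT) + K*exp(-rT)
P = 0.8910 - 95.00000000 + 105.70496088 = 11.5960

Answer: Put price = 11.5960


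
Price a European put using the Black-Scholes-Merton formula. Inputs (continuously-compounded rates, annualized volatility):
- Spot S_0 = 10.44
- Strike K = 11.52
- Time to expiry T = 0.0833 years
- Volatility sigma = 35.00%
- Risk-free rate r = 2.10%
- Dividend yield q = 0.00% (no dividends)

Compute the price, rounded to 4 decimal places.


Answer: Price = 1.1598

Derivation:
d1 = (ln(S/K) + (r - q + 0.5*sigma^2) * T) / (sigma * sqrt(T)) = -0.90667388
d2 = d1 - sigma * sqrt(T) = -1.00768996
exp(-rT) = 0.99825223; exp(-qT) = 1.00000000
P = K * exp(-rT) * N(-d2) - S_0 * exp(-qT) * N(-d1)
N(-d1) = 0.81771036; N(-d2) = 0.84319834
P = 11.5200 * 0.99825223 * 0.84319834 - 10.4400 * 1.00000000 * 0.81771036 = 1.1598


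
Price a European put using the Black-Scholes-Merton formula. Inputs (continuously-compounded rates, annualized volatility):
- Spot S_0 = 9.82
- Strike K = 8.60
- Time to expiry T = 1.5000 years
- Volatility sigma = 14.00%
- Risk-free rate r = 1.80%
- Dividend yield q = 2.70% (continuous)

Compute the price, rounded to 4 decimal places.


d1 = (ln(S/K) + (r - q + 0.5*sigma^2) * T) / (sigma * sqrt(T)) = 0.78068107
d2 = d1 - sigma * sqrt(T) = 0.60921679
exp(-rT) = 0.97336124; exp(-qT) = 0.96030916
P = K * exp(-rT) * N(-d2) - S_0 * exp(-qT) * N(-d1)
N(-d1) = 0.21749505; N(-d2) = 0.27119038
P = 8.6000 * 0.97336124 * 0.27119038 - 9.8200 * 0.96030916 * 0.21749505 = 0.2191

Answer: Price = 0.2191


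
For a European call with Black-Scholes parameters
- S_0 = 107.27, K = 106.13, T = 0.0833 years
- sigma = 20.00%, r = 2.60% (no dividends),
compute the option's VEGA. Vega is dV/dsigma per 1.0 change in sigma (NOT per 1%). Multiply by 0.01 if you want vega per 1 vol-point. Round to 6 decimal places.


d1 = 0.2514758838; d2 = 0.1937524050
phi(d1) = 0.3865250528; exp(-qT) = 1.0000000000; exp(-rT) = 0.9978365437
Vega = S * exp(-qT) * phi(d1) * sqrt(T) = 107.2700 * 1.0000000000 * 0.3865250528 * 0.2886173938 = 11.966811

Answer: Vega = 11.966811


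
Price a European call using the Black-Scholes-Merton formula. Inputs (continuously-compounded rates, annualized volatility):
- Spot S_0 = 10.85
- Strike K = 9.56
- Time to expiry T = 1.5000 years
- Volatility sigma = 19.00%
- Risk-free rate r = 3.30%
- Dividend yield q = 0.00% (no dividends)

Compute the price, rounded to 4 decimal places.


Answer: Price = 2.0503

Derivation:
d1 = (ln(S/K) + (r - q + 0.5*sigma^2) * T) / (sigma * sqrt(T)) = 0.87301685
d2 = d1 - sigma * sqrt(T) = 0.64031532
exp(-rT) = 0.95170516; exp(-qT) = 1.00000000
C = S_0 * exp(-qT) * N(d1) - K * exp(-rT) * N(d2)
N(d1) = 0.80867305; N(d2) = 0.73901619
C = 10.8500 * 1.00000000 * 0.80867305 - 9.5600 * 0.95170516 * 0.73901619 = 2.0503


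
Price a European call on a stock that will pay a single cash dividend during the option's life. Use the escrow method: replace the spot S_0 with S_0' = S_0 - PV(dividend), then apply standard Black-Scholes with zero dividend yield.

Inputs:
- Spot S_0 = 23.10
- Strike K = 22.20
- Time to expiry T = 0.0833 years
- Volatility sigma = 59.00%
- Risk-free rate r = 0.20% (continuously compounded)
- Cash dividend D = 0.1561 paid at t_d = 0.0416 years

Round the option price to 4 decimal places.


Answer: Price = 1.9340

Derivation:
PV(D) = D * exp(-r * t_d) = 0.1561 * 0.99991680 = 0.15608701
S_0' = S_0 - PV(D) = 23.1000 - 0.15608701 = 22.94391299
d1 = (ln(S_0'/K) + (r + sigma^2/2)*T) / (sigma*sqrt(T)) = 0.27968144
d2 = d1 - sigma*sqrt(T) = 0.10939718
exp(-rT) = 0.99983341
N(d1) = 0.61013904; N(d2) = 0.54355626
C = S_0' * N(d1) - K * exp(-rT) * N(d2) = 22.94391299 * 0.61013904 - 22.2000 * 0.99983341 * 0.54355626 = 1.9340


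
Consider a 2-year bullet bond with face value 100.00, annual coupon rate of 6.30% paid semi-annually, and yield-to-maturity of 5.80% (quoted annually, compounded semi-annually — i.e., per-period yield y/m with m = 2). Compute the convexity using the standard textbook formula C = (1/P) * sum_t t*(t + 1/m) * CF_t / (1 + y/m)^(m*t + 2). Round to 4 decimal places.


Answer: Convexity = 4.4417

Derivation:
Coupon per period c = face * coupon_rate / m = 3.150000
Periods per year m = 2; per-period yield y/m = 0.029000
Number of cashflows N = 4
Cashflows (t years, CF_t, discount factor 1/(1+y/m)^(m*t), PV):
  t = 0.5000: CF_t = 3.150000, DF = 0.971817, PV = 3.061224
  t = 1.0000: CF_t = 3.150000, DF = 0.944429, PV = 2.974951
  t = 1.5000: CF_t = 3.150000, DF = 0.917812, PV = 2.891109
  t = 2.0000: CF_t = 103.150000, DF = 0.891946, PV = 92.004217
Price P = sum_t PV_t = 100.931501
Convexity numerator sum_t t*(t + 1/m) * CF_t / (1+y/m)^(m*t + 2):
  t = 0.5000: term = 1.445554
  t = 1.0000: term = 4.214444
  t = 1.5000: term = 8.191340
  t = 2.0000: term = 434.457189
Convexity = (1/P) * sum = 448.308527 / 100.931501 = 4.441711


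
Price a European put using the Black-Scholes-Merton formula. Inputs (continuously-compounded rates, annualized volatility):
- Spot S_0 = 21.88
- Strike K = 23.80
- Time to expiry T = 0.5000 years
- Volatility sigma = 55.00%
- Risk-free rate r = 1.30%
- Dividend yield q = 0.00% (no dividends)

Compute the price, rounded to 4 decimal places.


Answer: Price = 4.4612

Derivation:
d1 = (ln(S/K) + (r - q + 0.5*sigma^2) * T) / (sigma * sqrt(T)) = -0.00511072
d2 = d1 - sigma * sqrt(T) = -0.39401945
exp(-rT) = 0.99352108; exp(-qT) = 1.00000000
P = K * exp(-rT) * N(-d2) - S_0 * exp(-qT) * N(-d1)
N(-d1) = 0.50203887; N(-d2) = 0.65321666
P = 23.8000 * 0.99352108 * 0.65321666 - 21.8800 * 1.00000000 * 0.50203887 = 4.4612


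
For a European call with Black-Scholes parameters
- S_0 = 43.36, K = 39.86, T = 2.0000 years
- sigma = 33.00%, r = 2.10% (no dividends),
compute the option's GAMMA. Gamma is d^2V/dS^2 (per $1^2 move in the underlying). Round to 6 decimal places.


Answer: Gamma = 0.017366

Derivation:
d1 = 0.5036829647; d2 = 0.0369924891
phi(d1) = 0.3514152179; exp(-qT) = 1.0000000000; exp(-rT) = 0.9588697806
Gamma = exp(-qT) * phi(d1) / (S * sigma * sqrt(T)) = 1.0000000000 * 0.3514152179 / (43.3600 * 0.3300 * 1.4142135624) = 0.017366


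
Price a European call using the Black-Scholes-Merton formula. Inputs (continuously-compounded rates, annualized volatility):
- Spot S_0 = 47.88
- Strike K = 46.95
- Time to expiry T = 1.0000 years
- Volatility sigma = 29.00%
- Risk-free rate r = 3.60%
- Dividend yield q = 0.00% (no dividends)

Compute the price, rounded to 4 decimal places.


d1 = (ln(S/K) + (r - q + 0.5*sigma^2) * T) / (sigma * sqrt(T)) = 0.33677474
d2 = d1 - sigma * sqrt(T) = 0.04677474
exp(-rT) = 0.96464029; exp(-qT) = 1.00000000
C = S_0 * exp(-qT) * N(d1) - K * exp(-rT) * N(d2)
N(d1) = 0.63185664; N(d2) = 0.51865362
C = 47.8800 * 1.00000000 * 0.63185664 - 46.9500 * 0.96464029 * 0.51865362 = 6.7635

Answer: Price = 6.7635


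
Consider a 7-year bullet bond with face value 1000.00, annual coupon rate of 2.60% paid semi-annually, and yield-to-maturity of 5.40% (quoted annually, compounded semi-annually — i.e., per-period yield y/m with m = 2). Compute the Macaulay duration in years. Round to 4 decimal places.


Answer: Macaulay duration = 6.3804 years

Derivation:
Coupon per period c = face * coupon_rate / m = 13.000000
Periods per year m = 2; per-period yield y/m = 0.027000
Number of cashflows N = 14
Cashflows (t years, CF_t, discount factor 1/(1+y/m)^(m*t), PV):
  t = 0.5000: CF_t = 13.000000, DF = 0.973710, PV = 12.658228
  t = 1.0000: CF_t = 13.000000, DF = 0.948111, PV = 12.325441
  t = 1.5000: CF_t = 13.000000, DF = 0.923185, PV = 12.001403
  t = 2.0000: CF_t = 13.000000, DF = 0.898914, PV = 11.685884
  t = 2.5000: CF_t = 13.000000, DF = 0.875282, PV = 11.378660
  t = 3.0000: CF_t = 13.000000, DF = 0.852270, PV = 11.079513
  t = 3.5000: CF_t = 13.000000, DF = 0.829864, PV = 10.788231
  t = 4.0000: CF_t = 13.000000, DF = 0.808047, PV = 10.504607
  t = 4.5000: CF_t = 13.000000, DF = 0.786803, PV = 10.228439
  t = 5.0000: CF_t = 13.000000, DF = 0.766118, PV = 9.959532
  t = 5.5000: CF_t = 13.000000, DF = 0.745976, PV = 9.697694
  t = 6.0000: CF_t = 13.000000, DF = 0.726365, PV = 9.442740
  t = 6.5000: CF_t = 13.000000, DF = 0.707268, PV = 9.194489
  t = 7.0000: CF_t = 1013.000000, DF = 0.688674, PV = 697.626927
Price P = sum_t PV_t = 838.571788
Macaulay numerator sum_t t * PV_t:
  t * PV_t at t = 0.5000: 6.329114
  t * PV_t at t = 1.0000: 12.325441
  t * PV_t at t = 1.5000: 18.002105
  t * PV_t at t = 2.0000: 23.371768
  t * PV_t at t = 2.5000: 28.446651
  t * PV_t at t = 3.0000: 33.238540
  t * PV_t at t = 3.5000: 37.758809
  t * PV_t at t = 4.0000: 42.018427
  t * PV_t at t = 4.5000: 46.027976
  t * PV_t at t = 5.0000: 49.797658
  t * PV_t at t = 5.5000: 53.337317
  t * PV_t at t = 6.0000: 56.656440
  t * PV_t at t = 6.5000: 59.764177
  t * PV_t at t = 7.0000: 4883.388487
Macaulay duration D = (sum_t t * PV_t) / P = 5350.462910 / 838.571788 = 6.380447
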